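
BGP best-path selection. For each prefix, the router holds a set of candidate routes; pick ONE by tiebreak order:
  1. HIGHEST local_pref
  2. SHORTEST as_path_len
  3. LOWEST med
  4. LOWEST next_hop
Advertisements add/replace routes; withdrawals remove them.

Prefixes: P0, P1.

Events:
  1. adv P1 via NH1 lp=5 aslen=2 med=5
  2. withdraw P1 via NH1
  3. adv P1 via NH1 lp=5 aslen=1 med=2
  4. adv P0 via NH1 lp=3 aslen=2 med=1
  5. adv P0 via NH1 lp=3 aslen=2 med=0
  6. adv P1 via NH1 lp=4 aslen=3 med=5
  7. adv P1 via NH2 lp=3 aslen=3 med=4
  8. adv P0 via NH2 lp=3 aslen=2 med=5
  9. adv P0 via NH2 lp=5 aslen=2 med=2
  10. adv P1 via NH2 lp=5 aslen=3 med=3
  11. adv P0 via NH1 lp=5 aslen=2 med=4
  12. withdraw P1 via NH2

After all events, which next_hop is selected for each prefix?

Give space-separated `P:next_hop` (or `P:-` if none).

Op 1: best P0=- P1=NH1
Op 2: best P0=- P1=-
Op 3: best P0=- P1=NH1
Op 4: best P0=NH1 P1=NH1
Op 5: best P0=NH1 P1=NH1
Op 6: best P0=NH1 P1=NH1
Op 7: best P0=NH1 P1=NH1
Op 8: best P0=NH1 P1=NH1
Op 9: best P0=NH2 P1=NH1
Op 10: best P0=NH2 P1=NH2
Op 11: best P0=NH2 P1=NH2
Op 12: best P0=NH2 P1=NH1

Answer: P0:NH2 P1:NH1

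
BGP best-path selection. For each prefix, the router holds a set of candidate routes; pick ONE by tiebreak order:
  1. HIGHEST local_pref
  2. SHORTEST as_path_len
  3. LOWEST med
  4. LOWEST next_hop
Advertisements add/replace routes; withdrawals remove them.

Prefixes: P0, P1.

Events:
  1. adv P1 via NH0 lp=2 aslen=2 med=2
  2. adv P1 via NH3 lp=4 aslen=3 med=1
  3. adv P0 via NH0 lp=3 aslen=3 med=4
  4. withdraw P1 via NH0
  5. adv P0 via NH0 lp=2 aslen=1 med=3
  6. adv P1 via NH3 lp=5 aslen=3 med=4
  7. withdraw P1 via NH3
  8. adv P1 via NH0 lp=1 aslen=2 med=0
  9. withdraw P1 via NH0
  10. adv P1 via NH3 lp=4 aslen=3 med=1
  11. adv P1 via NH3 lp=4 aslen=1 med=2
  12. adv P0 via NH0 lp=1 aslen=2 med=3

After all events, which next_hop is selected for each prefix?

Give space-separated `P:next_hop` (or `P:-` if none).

Answer: P0:NH0 P1:NH3

Derivation:
Op 1: best P0=- P1=NH0
Op 2: best P0=- P1=NH3
Op 3: best P0=NH0 P1=NH3
Op 4: best P0=NH0 P1=NH3
Op 5: best P0=NH0 P1=NH3
Op 6: best P0=NH0 P1=NH3
Op 7: best P0=NH0 P1=-
Op 8: best P0=NH0 P1=NH0
Op 9: best P0=NH0 P1=-
Op 10: best P0=NH0 P1=NH3
Op 11: best P0=NH0 P1=NH3
Op 12: best P0=NH0 P1=NH3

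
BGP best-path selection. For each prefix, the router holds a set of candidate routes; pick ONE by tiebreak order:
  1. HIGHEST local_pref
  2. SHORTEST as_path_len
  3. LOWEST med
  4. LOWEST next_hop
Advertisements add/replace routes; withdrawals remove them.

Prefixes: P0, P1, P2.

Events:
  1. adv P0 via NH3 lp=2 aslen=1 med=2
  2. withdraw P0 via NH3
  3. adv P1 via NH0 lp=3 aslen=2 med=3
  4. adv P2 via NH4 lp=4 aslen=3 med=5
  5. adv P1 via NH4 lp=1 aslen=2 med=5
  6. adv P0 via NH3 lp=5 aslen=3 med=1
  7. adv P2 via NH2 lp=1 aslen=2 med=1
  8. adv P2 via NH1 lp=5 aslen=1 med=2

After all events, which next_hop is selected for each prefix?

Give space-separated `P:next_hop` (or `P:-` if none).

Op 1: best P0=NH3 P1=- P2=-
Op 2: best P0=- P1=- P2=-
Op 3: best P0=- P1=NH0 P2=-
Op 4: best P0=- P1=NH0 P2=NH4
Op 5: best P0=- P1=NH0 P2=NH4
Op 6: best P0=NH3 P1=NH0 P2=NH4
Op 7: best P0=NH3 P1=NH0 P2=NH4
Op 8: best P0=NH3 P1=NH0 P2=NH1

Answer: P0:NH3 P1:NH0 P2:NH1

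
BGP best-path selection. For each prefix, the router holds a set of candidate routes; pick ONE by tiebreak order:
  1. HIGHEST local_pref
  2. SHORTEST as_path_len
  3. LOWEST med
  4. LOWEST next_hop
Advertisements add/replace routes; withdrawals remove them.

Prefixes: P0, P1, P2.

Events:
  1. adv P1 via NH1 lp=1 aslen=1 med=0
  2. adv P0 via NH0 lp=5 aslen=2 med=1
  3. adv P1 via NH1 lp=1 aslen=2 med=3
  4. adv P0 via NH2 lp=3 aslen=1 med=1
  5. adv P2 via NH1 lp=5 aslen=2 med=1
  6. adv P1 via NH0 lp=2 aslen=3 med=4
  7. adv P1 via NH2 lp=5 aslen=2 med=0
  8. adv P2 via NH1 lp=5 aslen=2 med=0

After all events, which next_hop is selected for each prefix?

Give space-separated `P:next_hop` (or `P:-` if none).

Op 1: best P0=- P1=NH1 P2=-
Op 2: best P0=NH0 P1=NH1 P2=-
Op 3: best P0=NH0 P1=NH1 P2=-
Op 4: best P0=NH0 P1=NH1 P2=-
Op 5: best P0=NH0 P1=NH1 P2=NH1
Op 6: best P0=NH0 P1=NH0 P2=NH1
Op 7: best P0=NH0 P1=NH2 P2=NH1
Op 8: best P0=NH0 P1=NH2 P2=NH1

Answer: P0:NH0 P1:NH2 P2:NH1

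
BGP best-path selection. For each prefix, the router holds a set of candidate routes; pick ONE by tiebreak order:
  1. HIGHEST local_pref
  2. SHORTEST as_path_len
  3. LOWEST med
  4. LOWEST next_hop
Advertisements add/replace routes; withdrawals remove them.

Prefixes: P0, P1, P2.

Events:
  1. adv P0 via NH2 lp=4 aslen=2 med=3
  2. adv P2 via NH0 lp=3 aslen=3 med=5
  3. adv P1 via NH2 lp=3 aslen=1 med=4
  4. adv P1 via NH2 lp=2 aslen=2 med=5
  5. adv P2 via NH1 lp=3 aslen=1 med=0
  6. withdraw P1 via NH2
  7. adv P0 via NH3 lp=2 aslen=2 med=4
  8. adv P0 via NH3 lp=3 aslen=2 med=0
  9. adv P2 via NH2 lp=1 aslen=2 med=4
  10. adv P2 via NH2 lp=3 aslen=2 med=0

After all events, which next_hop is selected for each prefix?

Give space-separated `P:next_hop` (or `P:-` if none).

Answer: P0:NH2 P1:- P2:NH1

Derivation:
Op 1: best P0=NH2 P1=- P2=-
Op 2: best P0=NH2 P1=- P2=NH0
Op 3: best P0=NH2 P1=NH2 P2=NH0
Op 4: best P0=NH2 P1=NH2 P2=NH0
Op 5: best P0=NH2 P1=NH2 P2=NH1
Op 6: best P0=NH2 P1=- P2=NH1
Op 7: best P0=NH2 P1=- P2=NH1
Op 8: best P0=NH2 P1=- P2=NH1
Op 9: best P0=NH2 P1=- P2=NH1
Op 10: best P0=NH2 P1=- P2=NH1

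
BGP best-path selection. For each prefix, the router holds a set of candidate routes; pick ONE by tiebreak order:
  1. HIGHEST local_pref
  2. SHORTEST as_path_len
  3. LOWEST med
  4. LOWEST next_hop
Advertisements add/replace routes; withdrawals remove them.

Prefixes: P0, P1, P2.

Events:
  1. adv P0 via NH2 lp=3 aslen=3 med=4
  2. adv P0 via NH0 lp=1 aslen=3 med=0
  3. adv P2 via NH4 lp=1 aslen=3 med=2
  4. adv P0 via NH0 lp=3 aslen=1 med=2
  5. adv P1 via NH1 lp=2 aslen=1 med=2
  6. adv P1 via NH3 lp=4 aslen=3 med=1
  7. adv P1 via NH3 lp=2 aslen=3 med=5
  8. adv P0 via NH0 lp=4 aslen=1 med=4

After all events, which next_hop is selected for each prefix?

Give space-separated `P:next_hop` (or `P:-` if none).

Op 1: best P0=NH2 P1=- P2=-
Op 2: best P0=NH2 P1=- P2=-
Op 3: best P0=NH2 P1=- P2=NH4
Op 4: best P0=NH0 P1=- P2=NH4
Op 5: best P0=NH0 P1=NH1 P2=NH4
Op 6: best P0=NH0 P1=NH3 P2=NH4
Op 7: best P0=NH0 P1=NH1 P2=NH4
Op 8: best P0=NH0 P1=NH1 P2=NH4

Answer: P0:NH0 P1:NH1 P2:NH4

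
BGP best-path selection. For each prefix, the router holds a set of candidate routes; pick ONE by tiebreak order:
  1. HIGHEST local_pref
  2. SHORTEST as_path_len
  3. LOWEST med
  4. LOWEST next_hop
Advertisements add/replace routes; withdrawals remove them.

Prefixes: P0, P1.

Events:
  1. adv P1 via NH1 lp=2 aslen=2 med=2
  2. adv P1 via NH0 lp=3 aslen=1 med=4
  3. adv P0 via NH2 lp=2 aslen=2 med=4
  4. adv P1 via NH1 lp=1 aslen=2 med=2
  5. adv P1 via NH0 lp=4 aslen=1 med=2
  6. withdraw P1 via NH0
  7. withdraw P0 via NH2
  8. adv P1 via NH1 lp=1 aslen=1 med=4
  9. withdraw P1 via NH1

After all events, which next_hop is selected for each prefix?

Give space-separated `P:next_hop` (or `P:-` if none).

Answer: P0:- P1:-

Derivation:
Op 1: best P0=- P1=NH1
Op 2: best P0=- P1=NH0
Op 3: best P0=NH2 P1=NH0
Op 4: best P0=NH2 P1=NH0
Op 5: best P0=NH2 P1=NH0
Op 6: best P0=NH2 P1=NH1
Op 7: best P0=- P1=NH1
Op 8: best P0=- P1=NH1
Op 9: best P0=- P1=-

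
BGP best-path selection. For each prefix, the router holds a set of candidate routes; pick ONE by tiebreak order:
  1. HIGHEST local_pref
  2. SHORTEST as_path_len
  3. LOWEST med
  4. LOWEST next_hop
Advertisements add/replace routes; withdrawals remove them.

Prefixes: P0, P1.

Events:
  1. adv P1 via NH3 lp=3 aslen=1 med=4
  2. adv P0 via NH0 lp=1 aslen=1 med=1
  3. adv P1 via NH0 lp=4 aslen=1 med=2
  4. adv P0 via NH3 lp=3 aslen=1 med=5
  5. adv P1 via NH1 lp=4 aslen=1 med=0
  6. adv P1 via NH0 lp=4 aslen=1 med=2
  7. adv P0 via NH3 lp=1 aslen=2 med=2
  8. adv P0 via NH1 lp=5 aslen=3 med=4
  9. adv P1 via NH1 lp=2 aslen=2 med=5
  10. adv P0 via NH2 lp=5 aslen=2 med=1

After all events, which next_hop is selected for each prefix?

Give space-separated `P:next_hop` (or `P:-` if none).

Answer: P0:NH2 P1:NH0

Derivation:
Op 1: best P0=- P1=NH3
Op 2: best P0=NH0 P1=NH3
Op 3: best P0=NH0 P1=NH0
Op 4: best P0=NH3 P1=NH0
Op 5: best P0=NH3 P1=NH1
Op 6: best P0=NH3 P1=NH1
Op 7: best P0=NH0 P1=NH1
Op 8: best P0=NH1 P1=NH1
Op 9: best P0=NH1 P1=NH0
Op 10: best P0=NH2 P1=NH0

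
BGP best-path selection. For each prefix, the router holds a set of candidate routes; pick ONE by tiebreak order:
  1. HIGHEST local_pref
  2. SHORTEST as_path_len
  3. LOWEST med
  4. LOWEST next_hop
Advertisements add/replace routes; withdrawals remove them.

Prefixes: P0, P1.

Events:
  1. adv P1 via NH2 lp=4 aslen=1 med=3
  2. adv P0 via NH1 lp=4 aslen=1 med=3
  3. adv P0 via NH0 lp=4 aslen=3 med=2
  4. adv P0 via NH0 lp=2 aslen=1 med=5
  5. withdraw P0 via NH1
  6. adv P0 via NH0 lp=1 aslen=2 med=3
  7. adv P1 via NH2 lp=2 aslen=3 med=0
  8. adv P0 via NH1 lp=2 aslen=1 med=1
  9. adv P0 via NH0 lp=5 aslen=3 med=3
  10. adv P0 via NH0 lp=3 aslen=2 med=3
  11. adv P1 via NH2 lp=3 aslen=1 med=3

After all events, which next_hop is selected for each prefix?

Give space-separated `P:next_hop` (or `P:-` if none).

Answer: P0:NH0 P1:NH2

Derivation:
Op 1: best P0=- P1=NH2
Op 2: best P0=NH1 P1=NH2
Op 3: best P0=NH1 P1=NH2
Op 4: best P0=NH1 P1=NH2
Op 5: best P0=NH0 P1=NH2
Op 6: best P0=NH0 P1=NH2
Op 7: best P0=NH0 P1=NH2
Op 8: best P0=NH1 P1=NH2
Op 9: best P0=NH0 P1=NH2
Op 10: best P0=NH0 P1=NH2
Op 11: best P0=NH0 P1=NH2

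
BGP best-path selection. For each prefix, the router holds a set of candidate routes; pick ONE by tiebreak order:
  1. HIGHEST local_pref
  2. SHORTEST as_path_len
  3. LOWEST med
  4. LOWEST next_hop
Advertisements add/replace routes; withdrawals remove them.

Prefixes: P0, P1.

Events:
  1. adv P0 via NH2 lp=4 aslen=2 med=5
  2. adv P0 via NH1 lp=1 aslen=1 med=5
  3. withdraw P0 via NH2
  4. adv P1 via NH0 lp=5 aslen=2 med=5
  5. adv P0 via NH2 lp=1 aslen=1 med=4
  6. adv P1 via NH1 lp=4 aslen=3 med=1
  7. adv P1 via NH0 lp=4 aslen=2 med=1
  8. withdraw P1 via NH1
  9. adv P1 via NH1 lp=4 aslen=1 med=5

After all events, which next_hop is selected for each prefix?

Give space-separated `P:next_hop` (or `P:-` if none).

Op 1: best P0=NH2 P1=-
Op 2: best P0=NH2 P1=-
Op 3: best P0=NH1 P1=-
Op 4: best P0=NH1 P1=NH0
Op 5: best P0=NH2 P1=NH0
Op 6: best P0=NH2 P1=NH0
Op 7: best P0=NH2 P1=NH0
Op 8: best P0=NH2 P1=NH0
Op 9: best P0=NH2 P1=NH1

Answer: P0:NH2 P1:NH1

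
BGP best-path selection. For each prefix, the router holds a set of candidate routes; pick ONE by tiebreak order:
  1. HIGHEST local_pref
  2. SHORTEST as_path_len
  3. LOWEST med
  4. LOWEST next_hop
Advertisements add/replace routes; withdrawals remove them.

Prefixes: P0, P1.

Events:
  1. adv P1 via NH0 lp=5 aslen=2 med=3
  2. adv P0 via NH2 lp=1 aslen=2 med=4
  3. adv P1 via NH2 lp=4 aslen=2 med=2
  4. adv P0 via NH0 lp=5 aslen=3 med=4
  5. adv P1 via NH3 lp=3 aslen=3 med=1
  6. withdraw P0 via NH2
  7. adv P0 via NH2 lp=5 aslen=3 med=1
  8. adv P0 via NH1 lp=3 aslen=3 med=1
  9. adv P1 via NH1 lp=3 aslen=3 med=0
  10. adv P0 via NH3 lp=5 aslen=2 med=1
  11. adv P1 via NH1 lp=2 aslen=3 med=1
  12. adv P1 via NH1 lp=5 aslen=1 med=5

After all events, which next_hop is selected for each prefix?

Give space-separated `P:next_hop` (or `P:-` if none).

Op 1: best P0=- P1=NH0
Op 2: best P0=NH2 P1=NH0
Op 3: best P0=NH2 P1=NH0
Op 4: best P0=NH0 P1=NH0
Op 5: best P0=NH0 P1=NH0
Op 6: best P0=NH0 P1=NH0
Op 7: best P0=NH2 P1=NH0
Op 8: best P0=NH2 P1=NH0
Op 9: best P0=NH2 P1=NH0
Op 10: best P0=NH3 P1=NH0
Op 11: best P0=NH3 P1=NH0
Op 12: best P0=NH3 P1=NH1

Answer: P0:NH3 P1:NH1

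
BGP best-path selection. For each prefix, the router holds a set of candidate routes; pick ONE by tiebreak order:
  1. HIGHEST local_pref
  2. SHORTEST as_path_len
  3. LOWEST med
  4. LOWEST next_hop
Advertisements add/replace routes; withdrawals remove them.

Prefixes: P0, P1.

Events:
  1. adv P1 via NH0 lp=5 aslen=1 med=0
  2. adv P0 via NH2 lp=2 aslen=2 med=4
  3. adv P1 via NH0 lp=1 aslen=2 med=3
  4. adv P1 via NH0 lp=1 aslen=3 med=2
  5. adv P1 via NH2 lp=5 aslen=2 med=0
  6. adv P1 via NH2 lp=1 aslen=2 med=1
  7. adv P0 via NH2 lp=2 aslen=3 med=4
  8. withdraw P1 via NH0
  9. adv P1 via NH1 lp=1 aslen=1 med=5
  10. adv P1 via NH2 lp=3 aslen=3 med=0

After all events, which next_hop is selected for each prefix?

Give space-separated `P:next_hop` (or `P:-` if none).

Op 1: best P0=- P1=NH0
Op 2: best P0=NH2 P1=NH0
Op 3: best P0=NH2 P1=NH0
Op 4: best P0=NH2 P1=NH0
Op 5: best P0=NH2 P1=NH2
Op 6: best P0=NH2 P1=NH2
Op 7: best P0=NH2 P1=NH2
Op 8: best P0=NH2 P1=NH2
Op 9: best P0=NH2 P1=NH1
Op 10: best P0=NH2 P1=NH2

Answer: P0:NH2 P1:NH2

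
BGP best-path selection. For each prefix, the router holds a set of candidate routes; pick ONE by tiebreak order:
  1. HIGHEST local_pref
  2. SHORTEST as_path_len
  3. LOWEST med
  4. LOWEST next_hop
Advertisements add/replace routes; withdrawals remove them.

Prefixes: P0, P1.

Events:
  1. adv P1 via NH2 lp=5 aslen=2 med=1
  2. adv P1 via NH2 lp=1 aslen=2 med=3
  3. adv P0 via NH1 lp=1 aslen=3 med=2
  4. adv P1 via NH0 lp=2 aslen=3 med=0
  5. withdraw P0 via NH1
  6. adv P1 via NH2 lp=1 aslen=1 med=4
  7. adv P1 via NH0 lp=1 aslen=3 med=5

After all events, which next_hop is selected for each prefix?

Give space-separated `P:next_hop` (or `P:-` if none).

Answer: P0:- P1:NH2

Derivation:
Op 1: best P0=- P1=NH2
Op 2: best P0=- P1=NH2
Op 3: best P0=NH1 P1=NH2
Op 4: best P0=NH1 P1=NH0
Op 5: best P0=- P1=NH0
Op 6: best P0=- P1=NH0
Op 7: best P0=- P1=NH2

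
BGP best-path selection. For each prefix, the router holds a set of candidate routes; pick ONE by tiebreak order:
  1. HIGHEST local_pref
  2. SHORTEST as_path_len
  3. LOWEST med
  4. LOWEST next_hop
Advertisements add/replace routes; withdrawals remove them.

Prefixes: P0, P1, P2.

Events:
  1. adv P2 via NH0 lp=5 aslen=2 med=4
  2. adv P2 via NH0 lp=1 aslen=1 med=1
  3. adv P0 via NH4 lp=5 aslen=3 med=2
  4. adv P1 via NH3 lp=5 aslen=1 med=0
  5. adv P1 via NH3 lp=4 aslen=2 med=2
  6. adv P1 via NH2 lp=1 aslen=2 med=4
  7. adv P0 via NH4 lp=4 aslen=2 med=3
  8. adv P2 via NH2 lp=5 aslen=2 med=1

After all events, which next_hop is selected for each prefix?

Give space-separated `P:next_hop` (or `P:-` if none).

Answer: P0:NH4 P1:NH3 P2:NH2

Derivation:
Op 1: best P0=- P1=- P2=NH0
Op 2: best P0=- P1=- P2=NH0
Op 3: best P0=NH4 P1=- P2=NH0
Op 4: best P0=NH4 P1=NH3 P2=NH0
Op 5: best P0=NH4 P1=NH3 P2=NH0
Op 6: best P0=NH4 P1=NH3 P2=NH0
Op 7: best P0=NH4 P1=NH3 P2=NH0
Op 8: best P0=NH4 P1=NH3 P2=NH2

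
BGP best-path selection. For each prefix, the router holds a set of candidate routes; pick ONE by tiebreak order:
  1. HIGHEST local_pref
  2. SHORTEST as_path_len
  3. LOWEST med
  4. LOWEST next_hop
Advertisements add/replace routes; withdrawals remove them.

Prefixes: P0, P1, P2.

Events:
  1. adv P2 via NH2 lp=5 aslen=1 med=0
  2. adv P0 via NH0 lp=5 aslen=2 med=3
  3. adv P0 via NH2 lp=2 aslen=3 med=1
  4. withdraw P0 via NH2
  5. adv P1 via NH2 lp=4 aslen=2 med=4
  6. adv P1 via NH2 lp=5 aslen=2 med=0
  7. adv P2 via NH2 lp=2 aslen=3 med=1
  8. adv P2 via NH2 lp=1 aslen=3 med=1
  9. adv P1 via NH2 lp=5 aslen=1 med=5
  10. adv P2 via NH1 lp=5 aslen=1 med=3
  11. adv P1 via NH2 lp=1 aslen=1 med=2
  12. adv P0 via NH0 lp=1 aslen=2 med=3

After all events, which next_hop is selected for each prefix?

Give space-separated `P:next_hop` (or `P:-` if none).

Op 1: best P0=- P1=- P2=NH2
Op 2: best P0=NH0 P1=- P2=NH2
Op 3: best P0=NH0 P1=- P2=NH2
Op 4: best P0=NH0 P1=- P2=NH2
Op 5: best P0=NH0 P1=NH2 P2=NH2
Op 6: best P0=NH0 P1=NH2 P2=NH2
Op 7: best P0=NH0 P1=NH2 P2=NH2
Op 8: best P0=NH0 P1=NH2 P2=NH2
Op 9: best P0=NH0 P1=NH2 P2=NH2
Op 10: best P0=NH0 P1=NH2 P2=NH1
Op 11: best P0=NH0 P1=NH2 P2=NH1
Op 12: best P0=NH0 P1=NH2 P2=NH1

Answer: P0:NH0 P1:NH2 P2:NH1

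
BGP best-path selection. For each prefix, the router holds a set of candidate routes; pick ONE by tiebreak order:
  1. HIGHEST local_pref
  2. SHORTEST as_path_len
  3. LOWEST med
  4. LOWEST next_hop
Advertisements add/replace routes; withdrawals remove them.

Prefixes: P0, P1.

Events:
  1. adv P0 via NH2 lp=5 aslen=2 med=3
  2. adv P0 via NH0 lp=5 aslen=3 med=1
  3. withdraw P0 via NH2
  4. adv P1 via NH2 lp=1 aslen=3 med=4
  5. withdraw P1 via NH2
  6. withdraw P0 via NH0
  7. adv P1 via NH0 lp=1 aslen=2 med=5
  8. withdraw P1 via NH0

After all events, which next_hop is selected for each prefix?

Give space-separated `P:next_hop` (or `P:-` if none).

Op 1: best P0=NH2 P1=-
Op 2: best P0=NH2 P1=-
Op 3: best P0=NH0 P1=-
Op 4: best P0=NH0 P1=NH2
Op 5: best P0=NH0 P1=-
Op 6: best P0=- P1=-
Op 7: best P0=- P1=NH0
Op 8: best P0=- P1=-

Answer: P0:- P1:-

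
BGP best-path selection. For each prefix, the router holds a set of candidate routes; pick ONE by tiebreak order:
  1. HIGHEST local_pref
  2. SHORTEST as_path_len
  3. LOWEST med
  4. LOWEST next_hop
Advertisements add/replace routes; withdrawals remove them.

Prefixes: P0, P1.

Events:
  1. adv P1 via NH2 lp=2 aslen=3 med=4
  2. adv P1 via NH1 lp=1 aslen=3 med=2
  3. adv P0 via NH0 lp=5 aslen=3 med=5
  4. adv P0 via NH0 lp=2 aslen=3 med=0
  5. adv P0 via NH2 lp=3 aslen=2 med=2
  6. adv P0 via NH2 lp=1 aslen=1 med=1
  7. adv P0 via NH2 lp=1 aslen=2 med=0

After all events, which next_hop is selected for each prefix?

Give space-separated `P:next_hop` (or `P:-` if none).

Op 1: best P0=- P1=NH2
Op 2: best P0=- P1=NH2
Op 3: best P0=NH0 P1=NH2
Op 4: best P0=NH0 P1=NH2
Op 5: best P0=NH2 P1=NH2
Op 6: best P0=NH0 P1=NH2
Op 7: best P0=NH0 P1=NH2

Answer: P0:NH0 P1:NH2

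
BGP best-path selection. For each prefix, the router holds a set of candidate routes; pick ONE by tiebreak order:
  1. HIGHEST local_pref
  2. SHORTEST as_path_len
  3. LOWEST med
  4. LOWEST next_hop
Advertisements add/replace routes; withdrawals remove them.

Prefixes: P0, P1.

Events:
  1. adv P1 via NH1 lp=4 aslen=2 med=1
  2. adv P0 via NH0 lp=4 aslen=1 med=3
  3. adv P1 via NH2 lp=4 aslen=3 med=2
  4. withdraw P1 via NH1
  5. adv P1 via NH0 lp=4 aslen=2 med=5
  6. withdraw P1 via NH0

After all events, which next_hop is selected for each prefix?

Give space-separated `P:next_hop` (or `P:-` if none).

Answer: P0:NH0 P1:NH2

Derivation:
Op 1: best P0=- P1=NH1
Op 2: best P0=NH0 P1=NH1
Op 3: best P0=NH0 P1=NH1
Op 4: best P0=NH0 P1=NH2
Op 5: best P0=NH0 P1=NH0
Op 6: best P0=NH0 P1=NH2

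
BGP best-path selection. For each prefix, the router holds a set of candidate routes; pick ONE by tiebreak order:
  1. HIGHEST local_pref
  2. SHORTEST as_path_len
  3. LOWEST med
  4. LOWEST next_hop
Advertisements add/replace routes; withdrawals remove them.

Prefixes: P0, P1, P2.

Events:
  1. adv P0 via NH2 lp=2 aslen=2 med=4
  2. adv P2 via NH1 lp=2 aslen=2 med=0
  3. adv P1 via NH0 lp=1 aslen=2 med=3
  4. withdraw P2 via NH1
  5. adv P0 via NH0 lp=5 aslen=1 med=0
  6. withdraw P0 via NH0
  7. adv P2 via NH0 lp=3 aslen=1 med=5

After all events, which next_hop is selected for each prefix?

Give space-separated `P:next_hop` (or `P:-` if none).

Op 1: best P0=NH2 P1=- P2=-
Op 2: best P0=NH2 P1=- P2=NH1
Op 3: best P0=NH2 P1=NH0 P2=NH1
Op 4: best P0=NH2 P1=NH0 P2=-
Op 5: best P0=NH0 P1=NH0 P2=-
Op 6: best P0=NH2 P1=NH0 P2=-
Op 7: best P0=NH2 P1=NH0 P2=NH0

Answer: P0:NH2 P1:NH0 P2:NH0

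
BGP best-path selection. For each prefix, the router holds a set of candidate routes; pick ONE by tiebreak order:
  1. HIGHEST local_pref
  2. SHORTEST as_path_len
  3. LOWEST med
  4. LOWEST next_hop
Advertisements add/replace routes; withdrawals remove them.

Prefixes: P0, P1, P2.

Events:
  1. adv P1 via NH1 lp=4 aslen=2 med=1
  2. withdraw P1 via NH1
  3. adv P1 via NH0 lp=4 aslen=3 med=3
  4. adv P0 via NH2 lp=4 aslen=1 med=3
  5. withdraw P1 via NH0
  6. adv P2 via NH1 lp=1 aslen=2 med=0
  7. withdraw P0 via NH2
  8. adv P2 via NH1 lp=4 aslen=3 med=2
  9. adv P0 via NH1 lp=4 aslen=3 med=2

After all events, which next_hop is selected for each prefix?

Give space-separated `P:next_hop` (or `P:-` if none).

Op 1: best P0=- P1=NH1 P2=-
Op 2: best P0=- P1=- P2=-
Op 3: best P0=- P1=NH0 P2=-
Op 4: best P0=NH2 P1=NH0 P2=-
Op 5: best P0=NH2 P1=- P2=-
Op 6: best P0=NH2 P1=- P2=NH1
Op 7: best P0=- P1=- P2=NH1
Op 8: best P0=- P1=- P2=NH1
Op 9: best P0=NH1 P1=- P2=NH1

Answer: P0:NH1 P1:- P2:NH1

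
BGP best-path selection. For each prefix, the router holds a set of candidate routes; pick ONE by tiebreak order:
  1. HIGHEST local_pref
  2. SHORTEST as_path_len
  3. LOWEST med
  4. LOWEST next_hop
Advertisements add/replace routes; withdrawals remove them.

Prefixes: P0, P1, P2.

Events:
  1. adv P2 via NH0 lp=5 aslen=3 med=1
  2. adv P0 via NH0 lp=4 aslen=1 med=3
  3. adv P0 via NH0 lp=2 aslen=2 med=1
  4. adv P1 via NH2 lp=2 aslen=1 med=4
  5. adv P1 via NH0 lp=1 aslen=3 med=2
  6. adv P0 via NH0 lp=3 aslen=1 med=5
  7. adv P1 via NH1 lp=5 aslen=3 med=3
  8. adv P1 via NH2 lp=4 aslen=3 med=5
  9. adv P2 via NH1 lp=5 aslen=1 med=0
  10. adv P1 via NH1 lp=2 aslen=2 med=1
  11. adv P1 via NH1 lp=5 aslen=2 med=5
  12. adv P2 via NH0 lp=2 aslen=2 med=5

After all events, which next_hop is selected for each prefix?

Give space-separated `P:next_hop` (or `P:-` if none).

Answer: P0:NH0 P1:NH1 P2:NH1

Derivation:
Op 1: best P0=- P1=- P2=NH0
Op 2: best P0=NH0 P1=- P2=NH0
Op 3: best P0=NH0 P1=- P2=NH0
Op 4: best P0=NH0 P1=NH2 P2=NH0
Op 5: best P0=NH0 P1=NH2 P2=NH0
Op 6: best P0=NH0 P1=NH2 P2=NH0
Op 7: best P0=NH0 P1=NH1 P2=NH0
Op 8: best P0=NH0 P1=NH1 P2=NH0
Op 9: best P0=NH0 P1=NH1 P2=NH1
Op 10: best P0=NH0 P1=NH2 P2=NH1
Op 11: best P0=NH0 P1=NH1 P2=NH1
Op 12: best P0=NH0 P1=NH1 P2=NH1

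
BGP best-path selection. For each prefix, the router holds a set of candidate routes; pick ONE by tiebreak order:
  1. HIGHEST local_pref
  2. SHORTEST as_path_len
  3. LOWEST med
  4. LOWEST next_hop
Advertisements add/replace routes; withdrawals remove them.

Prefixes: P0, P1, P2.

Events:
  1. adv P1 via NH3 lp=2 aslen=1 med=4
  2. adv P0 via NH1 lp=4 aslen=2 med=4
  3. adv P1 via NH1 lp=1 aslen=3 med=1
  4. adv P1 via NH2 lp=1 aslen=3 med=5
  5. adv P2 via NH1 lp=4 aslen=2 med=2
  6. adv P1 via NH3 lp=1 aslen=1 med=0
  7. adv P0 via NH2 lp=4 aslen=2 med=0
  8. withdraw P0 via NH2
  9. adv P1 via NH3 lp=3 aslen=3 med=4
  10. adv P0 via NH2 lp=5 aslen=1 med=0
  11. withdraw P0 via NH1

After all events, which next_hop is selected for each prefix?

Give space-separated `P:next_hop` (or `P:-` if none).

Answer: P0:NH2 P1:NH3 P2:NH1

Derivation:
Op 1: best P0=- P1=NH3 P2=-
Op 2: best P0=NH1 P1=NH3 P2=-
Op 3: best P0=NH1 P1=NH3 P2=-
Op 4: best P0=NH1 P1=NH3 P2=-
Op 5: best P0=NH1 P1=NH3 P2=NH1
Op 6: best P0=NH1 P1=NH3 P2=NH1
Op 7: best P0=NH2 P1=NH3 P2=NH1
Op 8: best P0=NH1 P1=NH3 P2=NH1
Op 9: best P0=NH1 P1=NH3 P2=NH1
Op 10: best P0=NH2 P1=NH3 P2=NH1
Op 11: best P0=NH2 P1=NH3 P2=NH1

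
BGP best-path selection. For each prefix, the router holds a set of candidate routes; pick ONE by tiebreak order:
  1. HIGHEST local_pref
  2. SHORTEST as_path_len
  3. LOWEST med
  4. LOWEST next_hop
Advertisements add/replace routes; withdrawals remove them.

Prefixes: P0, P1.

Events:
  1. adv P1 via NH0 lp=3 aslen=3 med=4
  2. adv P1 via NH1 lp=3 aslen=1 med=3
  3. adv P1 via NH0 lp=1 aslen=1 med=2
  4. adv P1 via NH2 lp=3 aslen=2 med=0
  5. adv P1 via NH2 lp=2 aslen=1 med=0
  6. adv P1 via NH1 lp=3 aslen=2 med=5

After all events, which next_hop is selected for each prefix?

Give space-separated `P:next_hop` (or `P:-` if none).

Op 1: best P0=- P1=NH0
Op 2: best P0=- P1=NH1
Op 3: best P0=- P1=NH1
Op 4: best P0=- P1=NH1
Op 5: best P0=- P1=NH1
Op 6: best P0=- P1=NH1

Answer: P0:- P1:NH1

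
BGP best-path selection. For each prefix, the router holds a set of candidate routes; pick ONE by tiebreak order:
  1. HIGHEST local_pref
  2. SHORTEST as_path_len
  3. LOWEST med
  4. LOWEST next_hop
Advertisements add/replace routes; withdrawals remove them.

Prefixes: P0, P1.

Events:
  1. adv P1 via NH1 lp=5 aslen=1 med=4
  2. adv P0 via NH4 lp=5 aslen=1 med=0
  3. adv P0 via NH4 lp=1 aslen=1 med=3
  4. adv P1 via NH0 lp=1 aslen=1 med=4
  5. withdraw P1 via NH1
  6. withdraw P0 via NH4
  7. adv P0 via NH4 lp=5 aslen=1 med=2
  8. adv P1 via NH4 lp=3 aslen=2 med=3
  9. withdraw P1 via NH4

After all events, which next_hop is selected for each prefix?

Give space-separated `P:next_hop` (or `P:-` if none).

Answer: P0:NH4 P1:NH0

Derivation:
Op 1: best P0=- P1=NH1
Op 2: best P0=NH4 P1=NH1
Op 3: best P0=NH4 P1=NH1
Op 4: best P0=NH4 P1=NH1
Op 5: best P0=NH4 P1=NH0
Op 6: best P0=- P1=NH0
Op 7: best P0=NH4 P1=NH0
Op 8: best P0=NH4 P1=NH4
Op 9: best P0=NH4 P1=NH0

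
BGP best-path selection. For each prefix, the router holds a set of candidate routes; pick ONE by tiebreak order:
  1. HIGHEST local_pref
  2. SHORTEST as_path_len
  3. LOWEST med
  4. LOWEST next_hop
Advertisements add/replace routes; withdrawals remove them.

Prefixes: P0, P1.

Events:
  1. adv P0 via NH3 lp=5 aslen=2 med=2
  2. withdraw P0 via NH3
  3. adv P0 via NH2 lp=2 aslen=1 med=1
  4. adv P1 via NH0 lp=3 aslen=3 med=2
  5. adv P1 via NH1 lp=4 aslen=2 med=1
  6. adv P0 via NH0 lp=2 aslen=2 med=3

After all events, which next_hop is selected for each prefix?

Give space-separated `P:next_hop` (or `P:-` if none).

Op 1: best P0=NH3 P1=-
Op 2: best P0=- P1=-
Op 3: best P0=NH2 P1=-
Op 4: best P0=NH2 P1=NH0
Op 5: best P0=NH2 P1=NH1
Op 6: best P0=NH2 P1=NH1

Answer: P0:NH2 P1:NH1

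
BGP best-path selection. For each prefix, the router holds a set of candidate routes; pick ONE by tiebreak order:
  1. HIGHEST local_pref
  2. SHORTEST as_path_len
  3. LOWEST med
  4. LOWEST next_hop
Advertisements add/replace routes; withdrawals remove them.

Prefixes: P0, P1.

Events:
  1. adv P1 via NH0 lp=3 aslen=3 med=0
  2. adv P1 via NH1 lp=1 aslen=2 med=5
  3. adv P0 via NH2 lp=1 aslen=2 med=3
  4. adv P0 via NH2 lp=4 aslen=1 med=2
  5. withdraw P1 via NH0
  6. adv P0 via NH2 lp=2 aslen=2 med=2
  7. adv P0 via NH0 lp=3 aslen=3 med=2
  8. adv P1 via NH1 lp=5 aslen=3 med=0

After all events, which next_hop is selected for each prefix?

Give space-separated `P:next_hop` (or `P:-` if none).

Answer: P0:NH0 P1:NH1

Derivation:
Op 1: best P0=- P1=NH0
Op 2: best P0=- P1=NH0
Op 3: best P0=NH2 P1=NH0
Op 4: best P0=NH2 P1=NH0
Op 5: best P0=NH2 P1=NH1
Op 6: best P0=NH2 P1=NH1
Op 7: best P0=NH0 P1=NH1
Op 8: best P0=NH0 P1=NH1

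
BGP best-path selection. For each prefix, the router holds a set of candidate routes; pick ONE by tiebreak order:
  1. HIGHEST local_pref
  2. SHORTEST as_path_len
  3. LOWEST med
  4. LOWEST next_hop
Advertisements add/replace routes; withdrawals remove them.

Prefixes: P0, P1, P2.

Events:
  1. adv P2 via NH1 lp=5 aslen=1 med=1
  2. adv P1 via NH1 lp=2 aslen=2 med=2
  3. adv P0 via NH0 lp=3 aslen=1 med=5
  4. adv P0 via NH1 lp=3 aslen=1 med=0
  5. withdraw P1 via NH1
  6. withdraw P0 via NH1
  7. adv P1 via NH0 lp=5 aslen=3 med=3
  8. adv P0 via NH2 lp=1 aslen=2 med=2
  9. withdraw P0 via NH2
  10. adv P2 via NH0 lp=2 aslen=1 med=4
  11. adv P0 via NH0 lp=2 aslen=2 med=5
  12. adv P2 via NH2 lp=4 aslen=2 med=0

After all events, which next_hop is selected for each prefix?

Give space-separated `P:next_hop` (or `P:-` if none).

Answer: P0:NH0 P1:NH0 P2:NH1

Derivation:
Op 1: best P0=- P1=- P2=NH1
Op 2: best P0=- P1=NH1 P2=NH1
Op 3: best P0=NH0 P1=NH1 P2=NH1
Op 4: best P0=NH1 P1=NH1 P2=NH1
Op 5: best P0=NH1 P1=- P2=NH1
Op 6: best P0=NH0 P1=- P2=NH1
Op 7: best P0=NH0 P1=NH0 P2=NH1
Op 8: best P0=NH0 P1=NH0 P2=NH1
Op 9: best P0=NH0 P1=NH0 P2=NH1
Op 10: best P0=NH0 P1=NH0 P2=NH1
Op 11: best P0=NH0 P1=NH0 P2=NH1
Op 12: best P0=NH0 P1=NH0 P2=NH1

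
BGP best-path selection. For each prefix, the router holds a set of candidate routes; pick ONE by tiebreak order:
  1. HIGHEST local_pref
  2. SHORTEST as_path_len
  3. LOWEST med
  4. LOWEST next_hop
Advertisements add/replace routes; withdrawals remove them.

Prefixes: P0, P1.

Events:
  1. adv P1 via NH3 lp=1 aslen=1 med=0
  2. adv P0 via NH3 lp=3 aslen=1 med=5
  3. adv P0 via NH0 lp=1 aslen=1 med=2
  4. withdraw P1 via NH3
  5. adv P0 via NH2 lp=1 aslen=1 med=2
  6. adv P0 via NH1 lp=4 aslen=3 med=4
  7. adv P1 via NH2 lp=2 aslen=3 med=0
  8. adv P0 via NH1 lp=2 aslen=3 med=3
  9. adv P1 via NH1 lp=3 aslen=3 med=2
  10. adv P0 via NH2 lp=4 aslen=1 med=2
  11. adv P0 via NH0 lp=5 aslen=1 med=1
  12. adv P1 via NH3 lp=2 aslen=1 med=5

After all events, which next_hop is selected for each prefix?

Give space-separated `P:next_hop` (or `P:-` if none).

Op 1: best P0=- P1=NH3
Op 2: best P0=NH3 P1=NH3
Op 3: best P0=NH3 P1=NH3
Op 4: best P0=NH3 P1=-
Op 5: best P0=NH3 P1=-
Op 6: best P0=NH1 P1=-
Op 7: best P0=NH1 P1=NH2
Op 8: best P0=NH3 P1=NH2
Op 9: best P0=NH3 P1=NH1
Op 10: best P0=NH2 P1=NH1
Op 11: best P0=NH0 P1=NH1
Op 12: best P0=NH0 P1=NH1

Answer: P0:NH0 P1:NH1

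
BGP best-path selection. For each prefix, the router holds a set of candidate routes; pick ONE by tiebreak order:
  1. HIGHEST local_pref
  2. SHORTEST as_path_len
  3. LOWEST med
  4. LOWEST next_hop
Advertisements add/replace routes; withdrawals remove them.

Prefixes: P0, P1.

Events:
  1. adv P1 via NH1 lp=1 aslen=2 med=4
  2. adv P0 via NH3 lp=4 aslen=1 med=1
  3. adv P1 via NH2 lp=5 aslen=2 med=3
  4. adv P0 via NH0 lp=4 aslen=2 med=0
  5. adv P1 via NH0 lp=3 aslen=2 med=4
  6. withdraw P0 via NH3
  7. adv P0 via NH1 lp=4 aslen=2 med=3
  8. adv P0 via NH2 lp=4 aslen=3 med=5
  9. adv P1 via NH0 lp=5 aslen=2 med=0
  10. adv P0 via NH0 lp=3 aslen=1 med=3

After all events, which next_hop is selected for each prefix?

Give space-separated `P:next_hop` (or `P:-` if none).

Op 1: best P0=- P1=NH1
Op 2: best P0=NH3 P1=NH1
Op 3: best P0=NH3 P1=NH2
Op 4: best P0=NH3 P1=NH2
Op 5: best P0=NH3 P1=NH2
Op 6: best P0=NH0 P1=NH2
Op 7: best P0=NH0 P1=NH2
Op 8: best P0=NH0 P1=NH2
Op 9: best P0=NH0 P1=NH0
Op 10: best P0=NH1 P1=NH0

Answer: P0:NH1 P1:NH0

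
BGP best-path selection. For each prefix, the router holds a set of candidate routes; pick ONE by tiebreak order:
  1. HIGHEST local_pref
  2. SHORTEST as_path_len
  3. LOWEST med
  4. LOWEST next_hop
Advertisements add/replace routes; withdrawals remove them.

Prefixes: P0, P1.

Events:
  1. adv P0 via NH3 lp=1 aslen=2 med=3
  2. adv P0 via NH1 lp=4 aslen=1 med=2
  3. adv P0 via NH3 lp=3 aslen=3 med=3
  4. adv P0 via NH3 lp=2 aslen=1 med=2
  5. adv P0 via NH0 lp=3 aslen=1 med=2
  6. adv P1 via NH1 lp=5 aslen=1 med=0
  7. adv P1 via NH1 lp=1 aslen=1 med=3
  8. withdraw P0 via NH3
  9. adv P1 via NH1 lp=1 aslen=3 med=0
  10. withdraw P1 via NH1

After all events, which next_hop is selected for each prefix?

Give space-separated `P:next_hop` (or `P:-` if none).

Answer: P0:NH1 P1:-

Derivation:
Op 1: best P0=NH3 P1=-
Op 2: best P0=NH1 P1=-
Op 3: best P0=NH1 P1=-
Op 4: best P0=NH1 P1=-
Op 5: best P0=NH1 P1=-
Op 6: best P0=NH1 P1=NH1
Op 7: best P0=NH1 P1=NH1
Op 8: best P0=NH1 P1=NH1
Op 9: best P0=NH1 P1=NH1
Op 10: best P0=NH1 P1=-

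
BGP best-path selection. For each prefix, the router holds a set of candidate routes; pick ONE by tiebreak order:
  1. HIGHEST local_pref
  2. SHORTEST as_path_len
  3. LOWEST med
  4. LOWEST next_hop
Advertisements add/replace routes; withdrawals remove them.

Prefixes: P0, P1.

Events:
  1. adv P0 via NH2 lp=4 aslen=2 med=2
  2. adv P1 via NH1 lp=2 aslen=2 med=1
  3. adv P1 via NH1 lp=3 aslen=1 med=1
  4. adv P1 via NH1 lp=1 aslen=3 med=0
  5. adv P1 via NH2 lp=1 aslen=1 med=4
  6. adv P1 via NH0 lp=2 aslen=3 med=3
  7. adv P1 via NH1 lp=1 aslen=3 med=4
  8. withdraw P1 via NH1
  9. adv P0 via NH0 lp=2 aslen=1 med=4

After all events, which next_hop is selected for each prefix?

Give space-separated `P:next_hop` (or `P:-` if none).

Op 1: best P0=NH2 P1=-
Op 2: best P0=NH2 P1=NH1
Op 3: best P0=NH2 P1=NH1
Op 4: best P0=NH2 P1=NH1
Op 5: best P0=NH2 P1=NH2
Op 6: best P0=NH2 P1=NH0
Op 7: best P0=NH2 P1=NH0
Op 8: best P0=NH2 P1=NH0
Op 9: best P0=NH2 P1=NH0

Answer: P0:NH2 P1:NH0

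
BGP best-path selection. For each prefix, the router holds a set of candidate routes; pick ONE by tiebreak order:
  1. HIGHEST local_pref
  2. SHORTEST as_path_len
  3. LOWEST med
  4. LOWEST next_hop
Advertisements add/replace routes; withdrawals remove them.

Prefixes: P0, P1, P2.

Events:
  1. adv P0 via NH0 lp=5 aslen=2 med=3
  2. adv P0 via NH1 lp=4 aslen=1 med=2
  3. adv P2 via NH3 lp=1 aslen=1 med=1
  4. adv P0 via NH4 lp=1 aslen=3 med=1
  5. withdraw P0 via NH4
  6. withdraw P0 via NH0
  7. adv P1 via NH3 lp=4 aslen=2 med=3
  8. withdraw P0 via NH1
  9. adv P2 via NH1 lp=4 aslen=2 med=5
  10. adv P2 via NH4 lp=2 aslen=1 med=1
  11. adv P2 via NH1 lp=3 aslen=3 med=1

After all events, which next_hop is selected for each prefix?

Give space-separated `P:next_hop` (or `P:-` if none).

Op 1: best P0=NH0 P1=- P2=-
Op 2: best P0=NH0 P1=- P2=-
Op 3: best P0=NH0 P1=- P2=NH3
Op 4: best P0=NH0 P1=- P2=NH3
Op 5: best P0=NH0 P1=- P2=NH3
Op 6: best P0=NH1 P1=- P2=NH3
Op 7: best P0=NH1 P1=NH3 P2=NH3
Op 8: best P0=- P1=NH3 P2=NH3
Op 9: best P0=- P1=NH3 P2=NH1
Op 10: best P0=- P1=NH3 P2=NH1
Op 11: best P0=- P1=NH3 P2=NH1

Answer: P0:- P1:NH3 P2:NH1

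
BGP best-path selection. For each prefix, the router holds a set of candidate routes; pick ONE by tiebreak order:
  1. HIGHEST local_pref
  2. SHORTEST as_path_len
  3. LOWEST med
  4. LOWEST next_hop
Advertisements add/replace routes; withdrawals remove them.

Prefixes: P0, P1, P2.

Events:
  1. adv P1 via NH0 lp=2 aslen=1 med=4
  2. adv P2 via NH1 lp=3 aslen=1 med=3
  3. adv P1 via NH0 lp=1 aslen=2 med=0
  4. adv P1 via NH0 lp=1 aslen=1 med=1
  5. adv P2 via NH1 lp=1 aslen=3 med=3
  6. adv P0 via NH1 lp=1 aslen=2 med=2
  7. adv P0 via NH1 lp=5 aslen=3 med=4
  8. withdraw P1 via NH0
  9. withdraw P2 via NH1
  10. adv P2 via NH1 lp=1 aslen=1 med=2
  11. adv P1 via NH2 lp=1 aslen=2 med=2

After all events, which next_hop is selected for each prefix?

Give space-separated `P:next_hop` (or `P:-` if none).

Answer: P0:NH1 P1:NH2 P2:NH1

Derivation:
Op 1: best P0=- P1=NH0 P2=-
Op 2: best P0=- P1=NH0 P2=NH1
Op 3: best P0=- P1=NH0 P2=NH1
Op 4: best P0=- P1=NH0 P2=NH1
Op 5: best P0=- P1=NH0 P2=NH1
Op 6: best P0=NH1 P1=NH0 P2=NH1
Op 7: best P0=NH1 P1=NH0 P2=NH1
Op 8: best P0=NH1 P1=- P2=NH1
Op 9: best P0=NH1 P1=- P2=-
Op 10: best P0=NH1 P1=- P2=NH1
Op 11: best P0=NH1 P1=NH2 P2=NH1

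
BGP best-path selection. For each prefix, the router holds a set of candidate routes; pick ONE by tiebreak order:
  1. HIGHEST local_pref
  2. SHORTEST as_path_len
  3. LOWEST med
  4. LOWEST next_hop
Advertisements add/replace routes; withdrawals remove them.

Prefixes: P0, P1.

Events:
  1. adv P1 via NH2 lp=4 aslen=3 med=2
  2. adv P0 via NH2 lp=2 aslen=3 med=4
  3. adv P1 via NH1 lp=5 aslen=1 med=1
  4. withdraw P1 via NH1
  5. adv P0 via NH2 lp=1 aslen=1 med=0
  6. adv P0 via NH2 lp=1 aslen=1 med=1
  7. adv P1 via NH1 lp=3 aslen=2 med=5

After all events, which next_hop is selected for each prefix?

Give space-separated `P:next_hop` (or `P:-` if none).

Op 1: best P0=- P1=NH2
Op 2: best P0=NH2 P1=NH2
Op 3: best P0=NH2 P1=NH1
Op 4: best P0=NH2 P1=NH2
Op 5: best P0=NH2 P1=NH2
Op 6: best P0=NH2 P1=NH2
Op 7: best P0=NH2 P1=NH2

Answer: P0:NH2 P1:NH2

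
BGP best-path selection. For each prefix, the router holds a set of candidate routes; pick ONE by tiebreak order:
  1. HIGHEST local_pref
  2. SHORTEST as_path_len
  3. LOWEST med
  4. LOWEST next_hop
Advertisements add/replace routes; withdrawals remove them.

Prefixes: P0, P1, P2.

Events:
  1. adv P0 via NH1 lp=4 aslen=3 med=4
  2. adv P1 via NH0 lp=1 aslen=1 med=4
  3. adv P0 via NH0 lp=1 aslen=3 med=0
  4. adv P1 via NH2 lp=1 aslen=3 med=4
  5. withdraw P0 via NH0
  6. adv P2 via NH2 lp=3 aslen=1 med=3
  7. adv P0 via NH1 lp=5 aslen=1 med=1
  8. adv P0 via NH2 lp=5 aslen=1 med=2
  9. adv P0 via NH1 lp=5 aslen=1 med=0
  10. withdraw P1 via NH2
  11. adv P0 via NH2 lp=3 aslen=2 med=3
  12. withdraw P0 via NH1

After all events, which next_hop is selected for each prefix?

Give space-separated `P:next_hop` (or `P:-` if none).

Op 1: best P0=NH1 P1=- P2=-
Op 2: best P0=NH1 P1=NH0 P2=-
Op 3: best P0=NH1 P1=NH0 P2=-
Op 4: best P0=NH1 P1=NH0 P2=-
Op 5: best P0=NH1 P1=NH0 P2=-
Op 6: best P0=NH1 P1=NH0 P2=NH2
Op 7: best P0=NH1 P1=NH0 P2=NH2
Op 8: best P0=NH1 P1=NH0 P2=NH2
Op 9: best P0=NH1 P1=NH0 P2=NH2
Op 10: best P0=NH1 P1=NH0 P2=NH2
Op 11: best P0=NH1 P1=NH0 P2=NH2
Op 12: best P0=NH2 P1=NH0 P2=NH2

Answer: P0:NH2 P1:NH0 P2:NH2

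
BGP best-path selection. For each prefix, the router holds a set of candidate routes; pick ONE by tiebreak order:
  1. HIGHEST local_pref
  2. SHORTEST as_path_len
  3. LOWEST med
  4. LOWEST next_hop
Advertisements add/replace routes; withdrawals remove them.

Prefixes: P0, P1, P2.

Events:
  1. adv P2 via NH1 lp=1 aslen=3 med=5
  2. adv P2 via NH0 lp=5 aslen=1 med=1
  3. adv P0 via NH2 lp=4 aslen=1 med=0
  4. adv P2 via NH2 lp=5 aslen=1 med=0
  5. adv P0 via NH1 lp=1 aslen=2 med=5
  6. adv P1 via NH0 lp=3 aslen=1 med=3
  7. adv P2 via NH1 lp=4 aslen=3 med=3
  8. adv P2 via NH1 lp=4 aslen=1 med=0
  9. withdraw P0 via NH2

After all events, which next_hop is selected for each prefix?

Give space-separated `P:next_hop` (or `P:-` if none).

Answer: P0:NH1 P1:NH0 P2:NH2

Derivation:
Op 1: best P0=- P1=- P2=NH1
Op 2: best P0=- P1=- P2=NH0
Op 3: best P0=NH2 P1=- P2=NH0
Op 4: best P0=NH2 P1=- P2=NH2
Op 5: best P0=NH2 P1=- P2=NH2
Op 6: best P0=NH2 P1=NH0 P2=NH2
Op 7: best P0=NH2 P1=NH0 P2=NH2
Op 8: best P0=NH2 P1=NH0 P2=NH2
Op 9: best P0=NH1 P1=NH0 P2=NH2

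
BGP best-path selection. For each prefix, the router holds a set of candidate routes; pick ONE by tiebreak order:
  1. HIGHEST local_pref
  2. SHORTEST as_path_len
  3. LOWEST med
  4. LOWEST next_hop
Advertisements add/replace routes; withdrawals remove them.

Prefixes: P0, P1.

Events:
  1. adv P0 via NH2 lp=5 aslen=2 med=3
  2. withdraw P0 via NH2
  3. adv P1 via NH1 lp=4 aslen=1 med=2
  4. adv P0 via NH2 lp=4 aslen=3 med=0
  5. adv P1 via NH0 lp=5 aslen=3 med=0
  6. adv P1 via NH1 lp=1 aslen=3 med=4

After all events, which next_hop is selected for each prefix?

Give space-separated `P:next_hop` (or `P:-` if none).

Op 1: best P0=NH2 P1=-
Op 2: best P0=- P1=-
Op 3: best P0=- P1=NH1
Op 4: best P0=NH2 P1=NH1
Op 5: best P0=NH2 P1=NH0
Op 6: best P0=NH2 P1=NH0

Answer: P0:NH2 P1:NH0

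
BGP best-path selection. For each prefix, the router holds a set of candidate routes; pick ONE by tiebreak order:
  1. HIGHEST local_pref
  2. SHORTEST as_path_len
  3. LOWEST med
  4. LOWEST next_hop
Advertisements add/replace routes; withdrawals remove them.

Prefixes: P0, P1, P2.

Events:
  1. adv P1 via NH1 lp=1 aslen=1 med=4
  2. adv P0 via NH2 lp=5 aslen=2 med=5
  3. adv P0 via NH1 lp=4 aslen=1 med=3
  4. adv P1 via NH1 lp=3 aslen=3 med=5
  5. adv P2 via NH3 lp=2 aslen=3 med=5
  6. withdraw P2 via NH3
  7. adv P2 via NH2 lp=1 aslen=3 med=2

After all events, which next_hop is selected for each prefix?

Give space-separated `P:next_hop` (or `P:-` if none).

Answer: P0:NH2 P1:NH1 P2:NH2

Derivation:
Op 1: best P0=- P1=NH1 P2=-
Op 2: best P0=NH2 P1=NH1 P2=-
Op 3: best P0=NH2 P1=NH1 P2=-
Op 4: best P0=NH2 P1=NH1 P2=-
Op 5: best P0=NH2 P1=NH1 P2=NH3
Op 6: best P0=NH2 P1=NH1 P2=-
Op 7: best P0=NH2 P1=NH1 P2=NH2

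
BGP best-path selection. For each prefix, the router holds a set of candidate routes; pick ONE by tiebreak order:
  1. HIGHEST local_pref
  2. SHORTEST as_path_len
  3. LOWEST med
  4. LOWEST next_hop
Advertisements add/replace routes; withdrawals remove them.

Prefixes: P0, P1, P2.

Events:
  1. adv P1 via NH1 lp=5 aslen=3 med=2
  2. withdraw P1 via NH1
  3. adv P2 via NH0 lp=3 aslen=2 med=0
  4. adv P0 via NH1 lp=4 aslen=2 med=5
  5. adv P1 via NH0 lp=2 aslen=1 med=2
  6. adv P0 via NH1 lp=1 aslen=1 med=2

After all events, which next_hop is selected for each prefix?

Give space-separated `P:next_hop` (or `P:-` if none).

Answer: P0:NH1 P1:NH0 P2:NH0

Derivation:
Op 1: best P0=- P1=NH1 P2=-
Op 2: best P0=- P1=- P2=-
Op 3: best P0=- P1=- P2=NH0
Op 4: best P0=NH1 P1=- P2=NH0
Op 5: best P0=NH1 P1=NH0 P2=NH0
Op 6: best P0=NH1 P1=NH0 P2=NH0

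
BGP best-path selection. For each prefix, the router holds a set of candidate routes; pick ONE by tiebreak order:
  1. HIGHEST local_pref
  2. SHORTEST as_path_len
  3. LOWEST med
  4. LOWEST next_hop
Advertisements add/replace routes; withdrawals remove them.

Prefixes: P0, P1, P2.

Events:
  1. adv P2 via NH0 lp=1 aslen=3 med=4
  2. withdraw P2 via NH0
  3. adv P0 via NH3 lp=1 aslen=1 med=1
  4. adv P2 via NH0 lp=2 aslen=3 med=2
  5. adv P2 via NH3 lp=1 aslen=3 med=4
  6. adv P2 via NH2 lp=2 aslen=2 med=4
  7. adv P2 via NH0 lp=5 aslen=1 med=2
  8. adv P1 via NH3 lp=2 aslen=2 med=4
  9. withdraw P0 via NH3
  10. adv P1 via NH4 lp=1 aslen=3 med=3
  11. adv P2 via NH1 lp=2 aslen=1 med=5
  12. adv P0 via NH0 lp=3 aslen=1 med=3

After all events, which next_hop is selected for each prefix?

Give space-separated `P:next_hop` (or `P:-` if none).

Op 1: best P0=- P1=- P2=NH0
Op 2: best P0=- P1=- P2=-
Op 3: best P0=NH3 P1=- P2=-
Op 4: best P0=NH3 P1=- P2=NH0
Op 5: best P0=NH3 P1=- P2=NH0
Op 6: best P0=NH3 P1=- P2=NH2
Op 7: best P0=NH3 P1=- P2=NH0
Op 8: best P0=NH3 P1=NH3 P2=NH0
Op 9: best P0=- P1=NH3 P2=NH0
Op 10: best P0=- P1=NH3 P2=NH0
Op 11: best P0=- P1=NH3 P2=NH0
Op 12: best P0=NH0 P1=NH3 P2=NH0

Answer: P0:NH0 P1:NH3 P2:NH0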